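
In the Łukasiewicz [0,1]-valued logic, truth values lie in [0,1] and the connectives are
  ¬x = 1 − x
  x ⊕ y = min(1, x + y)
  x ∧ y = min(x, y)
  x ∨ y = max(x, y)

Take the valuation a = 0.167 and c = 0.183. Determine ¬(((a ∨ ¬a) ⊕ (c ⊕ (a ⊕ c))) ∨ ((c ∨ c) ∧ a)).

0.000

¬a = 1 − 0.167 = 0.833
a ∨ ¬a = max(0.167, 0.833) = 0.833
a ⊕ c = min(1, 0.167 + 0.183) = min(1, 0.350) = 0.350
c ⊕ (a ⊕ c) = min(1, 0.183 + 0.350) = min(1, 0.533) = 0.533
(a ∨ ¬a) ⊕ (c ⊕ (a ⊕ c)) = min(1, 0.833 + 0.533) = min(1, 1.366) = 1.000
c ∨ c = max(0.183, 0.183) = 0.183
(c ∨ c) ∧ a = min(0.183, 0.167) = 0.167
((a ∨ ¬a) ⊕ (c ⊕ (a ⊕ c))) ∨ ((c ∨ c) ∧ a) = max(1.000, 0.167) = 1.000
¬(((a ∨ ¬a) ⊕ (c ⊕ (a ⊕ c))) ∨ ((c ∨ c) ∧ a)) = 1 − 1.000 = 0.000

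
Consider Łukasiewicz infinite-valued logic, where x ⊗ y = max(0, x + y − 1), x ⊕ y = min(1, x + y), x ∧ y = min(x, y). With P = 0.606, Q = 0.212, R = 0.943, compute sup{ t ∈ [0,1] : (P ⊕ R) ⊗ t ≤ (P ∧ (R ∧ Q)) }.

0.212

P ⊕ R = min(1, 0.606 + 0.943) = min(1, 1.549) = 1.000
So the left factor is P ⊕ R = 1.000.
R ∧ Q = min(0.943, 0.212) = 0.212
P ∧ (R ∧ Q) = min(0.606, 0.212) = 0.212
So the right-hand bound is P ∧ (R ∧ Q) = 0.212.
The residuum of the Łukasiewicz t-norm gives the supremum: min(1, 1 − 1.000 + 0.212).
1 − 1.000 + 0.212 = 0.212, so t = min(1, 0.212) = 0.212.
Check: 1.000 ⊗ 0.212 = max(0, 0.212) = 0.212 ≤ 0.212.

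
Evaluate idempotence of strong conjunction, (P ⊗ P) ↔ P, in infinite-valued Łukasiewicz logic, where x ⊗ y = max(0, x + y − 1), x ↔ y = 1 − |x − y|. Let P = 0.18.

0.82

P ⊗ P = max(0, 0.18 + 0.18 − 1) = max(0, -0.64) = 0.00
(P ⊗ P) ↔ P = 1 − |0.00 − 0.18| = 1 − 0.18 = 0.82
(The value 0.82 < 1 shows this instance is not satisfied; fails in Ł∞ since a ⊗ a = max(0, 2a−1) ≠ a in general.)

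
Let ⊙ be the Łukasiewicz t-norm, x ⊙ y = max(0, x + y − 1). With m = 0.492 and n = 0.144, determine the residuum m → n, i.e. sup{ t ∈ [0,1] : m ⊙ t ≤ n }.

0.652

The residuum of the Łukasiewicz t-norm gives the supremum: min(1, 1 − 0.492 + 0.144).
1 − 0.492 + 0.144 = 0.652, so t = min(1, 0.652) = 0.652.
Check: 0.492 ⊙ 0.652 = max(0, 0.144) = 0.144 ≤ 0.144.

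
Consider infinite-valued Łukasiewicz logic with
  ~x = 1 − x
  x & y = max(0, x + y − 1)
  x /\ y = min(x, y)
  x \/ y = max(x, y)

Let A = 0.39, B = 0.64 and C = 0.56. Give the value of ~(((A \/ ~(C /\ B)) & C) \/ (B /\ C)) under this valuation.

C /\ B = min(0.56, 0.64) = 0.56
~(C /\ B) = 1 − 0.56 = 0.44
A \/ ~(C /\ B) = max(0.39, 0.44) = 0.44
(A \/ ~(C /\ B)) & C = max(0, 0.44 + 0.56 − 1) = max(0, 0.00) = 0.00
B /\ C = min(0.64, 0.56) = 0.56
((A \/ ~(C /\ B)) & C) \/ (B /\ C) = max(0.00, 0.56) = 0.56
~(((A \/ ~(C /\ B)) & C) \/ (B /\ C)) = 1 − 0.56 = 0.44

0.44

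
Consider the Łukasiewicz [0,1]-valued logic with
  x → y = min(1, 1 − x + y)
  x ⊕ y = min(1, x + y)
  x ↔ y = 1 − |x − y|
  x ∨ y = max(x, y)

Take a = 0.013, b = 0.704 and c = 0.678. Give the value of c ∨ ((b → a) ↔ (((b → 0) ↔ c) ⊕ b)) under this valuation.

b → a = min(1, 1 − 0.704 + 0.013) = min(1, 0.309) = 0.309
b → 0 = min(1, 1 − 0.704 + 0.000) = min(1, 0.296) = 0.296
(b → 0) ↔ c = 1 − |0.296 − 0.678| = 1 − 0.382 = 0.618
((b → 0) ↔ c) ⊕ b = min(1, 0.618 + 0.704) = min(1, 1.322) = 1.000
(b → a) ↔ (((b → 0) ↔ c) ⊕ b) = 1 − |0.309 − 1.000| = 1 − 0.691 = 0.309
c ∨ ((b → a) ↔ (((b → 0) ↔ c) ⊕ b)) = max(0.678, 0.309) = 0.678

0.678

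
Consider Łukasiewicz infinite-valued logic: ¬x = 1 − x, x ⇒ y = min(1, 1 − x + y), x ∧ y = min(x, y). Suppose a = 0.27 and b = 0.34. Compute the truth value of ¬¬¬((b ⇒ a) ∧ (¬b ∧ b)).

0.66

b ⇒ a = min(1, 1 − 0.34 + 0.27) = min(1, 0.93) = 0.93
¬b = 1 − 0.34 = 0.66
¬b ∧ b = min(0.66, 0.34) = 0.34
(b ⇒ a) ∧ (¬b ∧ b) = min(0.93, 0.34) = 0.34
¬((b ⇒ a) ∧ (¬b ∧ b)) = 1 − 0.34 = 0.66
¬¬((b ⇒ a) ∧ (¬b ∧ b)) = 1 − 0.66 = 0.34
¬¬¬((b ⇒ a) ∧ (¬b ∧ b)) = 1 − 0.34 = 0.66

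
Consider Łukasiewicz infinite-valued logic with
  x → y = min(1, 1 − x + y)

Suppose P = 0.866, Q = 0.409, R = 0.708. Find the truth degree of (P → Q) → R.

P → Q = min(1, 1 − 0.866 + 0.409) = min(1, 0.543) = 0.543
(P → Q) → R = min(1, 1 − 0.543 + 0.708) = min(1, 1.165) = 1.000

1.000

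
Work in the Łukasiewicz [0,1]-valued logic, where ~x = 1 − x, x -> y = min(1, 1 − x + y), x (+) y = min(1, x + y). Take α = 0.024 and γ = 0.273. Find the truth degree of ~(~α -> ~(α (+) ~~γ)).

0.273

~α = 1 − 0.024 = 0.976
~γ = 1 − 0.273 = 0.727
~~γ = 1 − 0.727 = 0.273
α (+) ~~γ = min(1, 0.024 + 0.273) = min(1, 0.297) = 0.297
~(α (+) ~~γ) = 1 − 0.297 = 0.703
~α -> ~(α (+) ~~γ) = min(1, 1 − 0.976 + 0.703) = min(1, 0.727) = 0.727
~(~α -> ~(α (+) ~~γ)) = 1 − 0.727 = 0.273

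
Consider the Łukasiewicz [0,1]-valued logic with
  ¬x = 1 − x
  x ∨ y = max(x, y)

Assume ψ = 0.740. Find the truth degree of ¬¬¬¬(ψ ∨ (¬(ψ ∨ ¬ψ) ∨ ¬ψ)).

¬ψ = 1 − 0.740 = 0.260
ψ ∨ ¬ψ = max(0.740, 0.260) = 0.740
¬(ψ ∨ ¬ψ) = 1 − 0.740 = 0.260
¬(ψ ∨ ¬ψ) ∨ ¬ψ = max(0.260, 0.260) = 0.260
ψ ∨ (¬(ψ ∨ ¬ψ) ∨ ¬ψ) = max(0.740, 0.260) = 0.740
¬(ψ ∨ (¬(ψ ∨ ¬ψ) ∨ ¬ψ)) = 1 − 0.740 = 0.260
¬¬(ψ ∨ (¬(ψ ∨ ¬ψ) ∨ ¬ψ)) = 1 − 0.260 = 0.740
¬¬¬(ψ ∨ (¬(ψ ∨ ¬ψ) ∨ ¬ψ)) = 1 − 0.740 = 0.260
¬¬¬¬(ψ ∨ (¬(ψ ∨ ¬ψ) ∨ ¬ψ)) = 1 − 0.260 = 0.740

0.740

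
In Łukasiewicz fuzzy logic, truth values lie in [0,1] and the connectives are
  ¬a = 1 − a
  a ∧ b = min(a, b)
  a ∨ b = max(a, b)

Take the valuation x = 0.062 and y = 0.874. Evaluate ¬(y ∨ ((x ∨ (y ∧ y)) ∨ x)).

0.126

y ∧ y = min(0.874, 0.874) = 0.874
x ∨ (y ∧ y) = max(0.062, 0.874) = 0.874
(x ∨ (y ∧ y)) ∨ x = max(0.874, 0.062) = 0.874
y ∨ ((x ∨ (y ∧ y)) ∨ x) = max(0.874, 0.874) = 0.874
¬(y ∨ ((x ∨ (y ∧ y)) ∨ x)) = 1 − 0.874 = 0.126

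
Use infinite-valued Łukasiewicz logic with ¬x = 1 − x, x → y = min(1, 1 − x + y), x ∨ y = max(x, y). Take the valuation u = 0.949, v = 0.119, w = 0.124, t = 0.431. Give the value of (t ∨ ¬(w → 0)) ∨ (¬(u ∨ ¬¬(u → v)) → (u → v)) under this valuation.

1.000

w → 0 = min(1, 1 − 0.124 + 0.000) = min(1, 0.876) = 0.876
¬(w → 0) = 1 − 0.876 = 0.124
t ∨ ¬(w → 0) = max(0.431, 0.124) = 0.431
u → v = min(1, 1 − 0.949 + 0.119) = min(1, 0.170) = 0.170
¬(u → v) = 1 − 0.170 = 0.830
¬¬(u → v) = 1 − 0.830 = 0.170
u ∨ ¬¬(u → v) = max(0.949, 0.170) = 0.949
¬(u ∨ ¬¬(u → v)) = 1 − 0.949 = 0.051
¬(u ∨ ¬¬(u → v)) → (u → v) = min(1, 1 − 0.051 + 0.170) = min(1, 1.119) = 1.000
(t ∨ ¬(w → 0)) ∨ (¬(u ∨ ¬¬(u → v)) → (u → v)) = max(0.431, 1.000) = 1.000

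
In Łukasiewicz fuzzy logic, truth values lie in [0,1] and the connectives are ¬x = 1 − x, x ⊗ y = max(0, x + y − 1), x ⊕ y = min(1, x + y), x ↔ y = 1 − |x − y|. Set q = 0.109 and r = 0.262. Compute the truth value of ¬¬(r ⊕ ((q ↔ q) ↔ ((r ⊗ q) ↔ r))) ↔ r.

q ↔ q = 1 − |0.109 − 0.109| = 1 − 0.000 = 1.000
r ⊗ q = max(0, 0.262 + 0.109 − 1) = max(0, -0.629) = 0.000
(r ⊗ q) ↔ r = 1 − |0.000 − 0.262| = 1 − 0.262 = 0.738
(q ↔ q) ↔ ((r ⊗ q) ↔ r) = 1 − |1.000 − 0.738| = 1 − 0.262 = 0.738
r ⊕ ((q ↔ q) ↔ ((r ⊗ q) ↔ r)) = min(1, 0.262 + 0.738) = min(1, 1.000) = 1.000
¬(r ⊕ ((q ↔ q) ↔ ((r ⊗ q) ↔ r))) = 1 − 1.000 = 0.000
¬¬(r ⊕ ((q ↔ q) ↔ ((r ⊗ q) ↔ r))) = 1 − 0.000 = 1.000
¬¬(r ⊕ ((q ↔ q) ↔ ((r ⊗ q) ↔ r))) ↔ r = 1 − |1.000 − 0.262| = 1 − 0.738 = 0.262

0.262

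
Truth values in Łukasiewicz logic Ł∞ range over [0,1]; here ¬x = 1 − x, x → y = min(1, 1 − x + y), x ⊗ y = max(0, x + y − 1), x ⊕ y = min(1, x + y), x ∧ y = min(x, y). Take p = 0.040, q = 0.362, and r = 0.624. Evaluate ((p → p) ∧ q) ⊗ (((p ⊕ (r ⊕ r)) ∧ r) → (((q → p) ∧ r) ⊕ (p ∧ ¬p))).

p → p = min(1, 1 − 0.040 + 0.040) = min(1, 1.000) = 1.000
(p → p) ∧ q = min(1.000, 0.362) = 0.362
r ⊕ r = min(1, 0.624 + 0.624) = min(1, 1.248) = 1.000
p ⊕ (r ⊕ r) = min(1, 0.040 + 1.000) = min(1, 1.040) = 1.000
(p ⊕ (r ⊕ r)) ∧ r = min(1.000, 0.624) = 0.624
q → p = min(1, 1 − 0.362 + 0.040) = min(1, 0.678) = 0.678
(q → p) ∧ r = min(0.678, 0.624) = 0.624
¬p = 1 − 0.040 = 0.960
p ∧ ¬p = min(0.040, 0.960) = 0.040
((q → p) ∧ r) ⊕ (p ∧ ¬p) = min(1, 0.624 + 0.040) = min(1, 0.664) = 0.664
((p ⊕ (r ⊕ r)) ∧ r) → (((q → p) ∧ r) ⊕ (p ∧ ¬p)) = min(1, 1 − 0.624 + 0.664) = min(1, 1.040) = 1.000
((p → p) ∧ q) ⊗ (((p ⊕ (r ⊕ r)) ∧ r) → (((q → p) ∧ r) ⊕ (p ∧ ¬p))) = max(0, 0.362 + 1.000 − 1) = max(0, 0.362) = 0.362

0.362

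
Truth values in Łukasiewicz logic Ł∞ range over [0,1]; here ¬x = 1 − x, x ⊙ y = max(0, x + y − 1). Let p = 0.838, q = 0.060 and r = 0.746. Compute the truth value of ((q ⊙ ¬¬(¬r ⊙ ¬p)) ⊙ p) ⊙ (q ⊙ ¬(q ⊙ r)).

0.000

¬r = 1 − 0.746 = 0.254
¬p = 1 − 0.838 = 0.162
¬r ⊙ ¬p = max(0, 0.254 + 0.162 − 1) = max(0, -0.584) = 0.000
¬(¬r ⊙ ¬p) = 1 − 0.000 = 1.000
¬¬(¬r ⊙ ¬p) = 1 − 1.000 = 0.000
q ⊙ ¬¬(¬r ⊙ ¬p) = max(0, 0.060 + 0.000 − 1) = max(0, -0.940) = 0.000
(q ⊙ ¬¬(¬r ⊙ ¬p)) ⊙ p = max(0, 0.000 + 0.838 − 1) = max(0, -0.162) = 0.000
q ⊙ r = max(0, 0.060 + 0.746 − 1) = max(0, -0.194) = 0.000
¬(q ⊙ r) = 1 − 0.000 = 1.000
q ⊙ ¬(q ⊙ r) = max(0, 0.060 + 1.000 − 1) = max(0, 0.060) = 0.060
((q ⊙ ¬¬(¬r ⊙ ¬p)) ⊙ p) ⊙ (q ⊙ ¬(q ⊙ r)) = max(0, 0.000 + 0.060 − 1) = max(0, -0.940) = 0.000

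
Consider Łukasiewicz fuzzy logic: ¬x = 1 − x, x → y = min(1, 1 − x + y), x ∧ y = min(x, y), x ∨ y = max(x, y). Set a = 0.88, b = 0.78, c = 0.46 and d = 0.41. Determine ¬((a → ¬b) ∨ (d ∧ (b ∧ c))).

0.59

¬b = 1 − 0.78 = 0.22
a → ¬b = min(1, 1 − 0.88 + 0.22) = min(1, 0.34) = 0.34
b ∧ c = min(0.78, 0.46) = 0.46
d ∧ (b ∧ c) = min(0.41, 0.46) = 0.41
(a → ¬b) ∨ (d ∧ (b ∧ c)) = max(0.34, 0.41) = 0.41
¬((a → ¬b) ∨ (d ∧ (b ∧ c))) = 1 − 0.41 = 0.59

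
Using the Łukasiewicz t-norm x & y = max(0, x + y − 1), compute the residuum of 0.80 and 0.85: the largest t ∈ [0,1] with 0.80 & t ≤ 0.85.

The residuum of the Łukasiewicz t-norm gives the supremum: min(1, 1 − 0.80 + 0.85).
1 − 0.80 + 0.85 = 1.05, so t = min(1, 1.05) = 1.00.
Check: 0.80 & 1.00 = max(0, 0.80) = 0.80 ≤ 0.85.

1.00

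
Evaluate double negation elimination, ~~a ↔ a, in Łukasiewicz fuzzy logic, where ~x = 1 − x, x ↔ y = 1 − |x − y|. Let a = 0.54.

~a = 1 − 0.54 = 0.46
~~a = 1 − 0.46 = 0.54
~~a ↔ a = 1 − |0.54 − 0.54| = 1 − 0.00 = 1.00
(As expected: always 1 in Ł∞ since negation is involutive.)

1.00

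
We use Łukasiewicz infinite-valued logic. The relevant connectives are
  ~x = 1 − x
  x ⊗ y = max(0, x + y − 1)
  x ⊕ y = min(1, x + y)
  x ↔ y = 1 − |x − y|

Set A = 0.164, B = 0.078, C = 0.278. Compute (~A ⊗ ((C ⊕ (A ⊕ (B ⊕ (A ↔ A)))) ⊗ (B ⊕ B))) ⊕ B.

~A = 1 − 0.164 = 0.836
A ↔ A = 1 − |0.164 − 0.164| = 1 − 0.000 = 1.000
B ⊕ (A ↔ A) = min(1, 0.078 + 1.000) = min(1, 1.078) = 1.000
A ⊕ (B ⊕ (A ↔ A)) = min(1, 0.164 + 1.000) = min(1, 1.164) = 1.000
C ⊕ (A ⊕ (B ⊕ (A ↔ A))) = min(1, 0.278 + 1.000) = min(1, 1.278) = 1.000
B ⊕ B = min(1, 0.078 + 0.078) = min(1, 0.156) = 0.156
(C ⊕ (A ⊕ (B ⊕ (A ↔ A)))) ⊗ (B ⊕ B) = max(0, 1.000 + 0.156 − 1) = max(0, 0.156) = 0.156
~A ⊗ ((C ⊕ (A ⊕ (B ⊕ (A ↔ A)))) ⊗ (B ⊕ B)) = max(0, 0.836 + 0.156 − 1) = max(0, -0.008) = 0.000
(~A ⊗ ((C ⊕ (A ⊕ (B ⊕ (A ↔ A)))) ⊗ (B ⊕ B))) ⊕ B = min(1, 0.000 + 0.078) = min(1, 0.078) = 0.078

0.078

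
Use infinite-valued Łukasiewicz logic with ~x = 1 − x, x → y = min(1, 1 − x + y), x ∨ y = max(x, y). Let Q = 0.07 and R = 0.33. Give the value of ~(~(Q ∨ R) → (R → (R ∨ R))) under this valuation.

Q ∨ R = max(0.07, 0.33) = 0.33
~(Q ∨ R) = 1 − 0.33 = 0.67
R ∨ R = max(0.33, 0.33) = 0.33
R → (R ∨ R) = min(1, 1 − 0.33 + 0.33) = min(1, 1.00) = 1.00
~(Q ∨ R) → (R → (R ∨ R)) = min(1, 1 − 0.67 + 1.00) = min(1, 1.33) = 1.00
~(~(Q ∨ R) → (R → (R ∨ R))) = 1 − 1.00 = 0.00

0.00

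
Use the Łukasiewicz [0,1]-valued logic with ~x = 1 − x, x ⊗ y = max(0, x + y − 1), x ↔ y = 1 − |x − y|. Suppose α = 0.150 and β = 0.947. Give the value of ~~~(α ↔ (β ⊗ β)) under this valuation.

0.744

β ⊗ β = max(0, 0.947 + 0.947 − 1) = max(0, 0.894) = 0.894
α ↔ (β ⊗ β) = 1 − |0.150 − 0.894| = 1 − 0.744 = 0.256
~(α ↔ (β ⊗ β)) = 1 − 0.256 = 0.744
~~(α ↔ (β ⊗ β)) = 1 − 0.744 = 0.256
~~~(α ↔ (β ⊗ β)) = 1 − 0.256 = 0.744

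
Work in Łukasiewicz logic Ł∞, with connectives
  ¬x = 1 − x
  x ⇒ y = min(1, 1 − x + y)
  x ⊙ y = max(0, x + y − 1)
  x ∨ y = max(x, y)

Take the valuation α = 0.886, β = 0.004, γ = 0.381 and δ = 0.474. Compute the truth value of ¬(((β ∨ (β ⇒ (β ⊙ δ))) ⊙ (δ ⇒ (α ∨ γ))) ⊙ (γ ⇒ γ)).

β ⊙ δ = max(0, 0.004 + 0.474 − 1) = max(0, -0.522) = 0.000
β ⇒ (β ⊙ δ) = min(1, 1 − 0.004 + 0.000) = min(1, 0.996) = 0.996
β ∨ (β ⇒ (β ⊙ δ)) = max(0.004, 0.996) = 0.996
α ∨ γ = max(0.886, 0.381) = 0.886
δ ⇒ (α ∨ γ) = min(1, 1 − 0.474 + 0.886) = min(1, 1.412) = 1.000
(β ∨ (β ⇒ (β ⊙ δ))) ⊙ (δ ⇒ (α ∨ γ)) = max(0, 0.996 + 1.000 − 1) = max(0, 0.996) = 0.996
γ ⇒ γ = min(1, 1 − 0.381 + 0.381) = min(1, 1.000) = 1.000
((β ∨ (β ⇒ (β ⊙ δ))) ⊙ (δ ⇒ (α ∨ γ))) ⊙ (γ ⇒ γ) = max(0, 0.996 + 1.000 − 1) = max(0, 0.996) = 0.996
¬(((β ∨ (β ⇒ (β ⊙ δ))) ⊙ (δ ⇒ (α ∨ γ))) ⊙ (γ ⇒ γ)) = 1 − 0.996 = 0.004

0.004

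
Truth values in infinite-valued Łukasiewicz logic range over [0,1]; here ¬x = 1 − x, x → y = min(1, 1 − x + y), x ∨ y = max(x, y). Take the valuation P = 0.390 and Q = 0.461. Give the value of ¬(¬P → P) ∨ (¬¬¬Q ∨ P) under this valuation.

0.539

¬P = 1 − 0.390 = 0.610
¬P → P = min(1, 1 − 0.610 + 0.390) = min(1, 0.780) = 0.780
¬(¬P → P) = 1 − 0.780 = 0.220
¬Q = 1 − 0.461 = 0.539
¬¬Q = 1 − 0.539 = 0.461
¬¬¬Q = 1 − 0.461 = 0.539
¬¬¬Q ∨ P = max(0.539, 0.390) = 0.539
¬(¬P → P) ∨ (¬¬¬Q ∨ P) = max(0.220, 0.539) = 0.539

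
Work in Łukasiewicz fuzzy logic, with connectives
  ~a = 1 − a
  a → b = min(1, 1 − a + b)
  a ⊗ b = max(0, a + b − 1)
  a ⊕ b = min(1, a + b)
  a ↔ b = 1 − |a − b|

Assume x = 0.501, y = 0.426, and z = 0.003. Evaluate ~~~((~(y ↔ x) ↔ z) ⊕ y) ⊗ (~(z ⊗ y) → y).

y ↔ x = 1 − |0.426 − 0.501| = 1 − 0.075 = 0.925
~(y ↔ x) = 1 − 0.925 = 0.075
~(y ↔ x) ↔ z = 1 − |0.075 − 0.003| = 1 − 0.072 = 0.928
(~(y ↔ x) ↔ z) ⊕ y = min(1, 0.928 + 0.426) = min(1, 1.354) = 1.000
~((~(y ↔ x) ↔ z) ⊕ y) = 1 − 1.000 = 0.000
~~((~(y ↔ x) ↔ z) ⊕ y) = 1 − 0.000 = 1.000
~~~((~(y ↔ x) ↔ z) ⊕ y) = 1 − 1.000 = 0.000
z ⊗ y = max(0, 0.003 + 0.426 − 1) = max(0, -0.571) = 0.000
~(z ⊗ y) = 1 − 0.000 = 1.000
~(z ⊗ y) → y = min(1, 1 − 1.000 + 0.426) = min(1, 0.426) = 0.426
~~~((~(y ↔ x) ↔ z) ⊕ y) ⊗ (~(z ⊗ y) → y) = max(0, 0.000 + 0.426 − 1) = max(0, -0.574) = 0.000

0.000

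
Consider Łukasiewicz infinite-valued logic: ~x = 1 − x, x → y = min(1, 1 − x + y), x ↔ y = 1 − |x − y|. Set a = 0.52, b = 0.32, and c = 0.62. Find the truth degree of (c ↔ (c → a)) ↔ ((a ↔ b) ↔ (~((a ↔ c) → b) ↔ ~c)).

0.72

c → a = min(1, 1 − 0.62 + 0.52) = min(1, 0.90) = 0.90
c ↔ (c → a) = 1 − |0.62 − 0.90| = 1 − 0.28 = 0.72
a ↔ b = 1 − |0.52 − 0.32| = 1 − 0.20 = 0.80
a ↔ c = 1 − |0.52 − 0.62| = 1 − 0.10 = 0.90
(a ↔ c) → b = min(1, 1 − 0.90 + 0.32) = min(1, 0.42) = 0.42
~((a ↔ c) → b) = 1 − 0.42 = 0.58
~c = 1 − 0.62 = 0.38
~((a ↔ c) → b) ↔ ~c = 1 − |0.58 − 0.38| = 1 − 0.20 = 0.80
(a ↔ b) ↔ (~((a ↔ c) → b) ↔ ~c) = 1 − |0.80 − 0.80| = 1 − 0.00 = 1.00
(c ↔ (c → a)) ↔ ((a ↔ b) ↔ (~((a ↔ c) → b) ↔ ~c)) = 1 − |0.72 − 1.00| = 1 − 0.28 = 0.72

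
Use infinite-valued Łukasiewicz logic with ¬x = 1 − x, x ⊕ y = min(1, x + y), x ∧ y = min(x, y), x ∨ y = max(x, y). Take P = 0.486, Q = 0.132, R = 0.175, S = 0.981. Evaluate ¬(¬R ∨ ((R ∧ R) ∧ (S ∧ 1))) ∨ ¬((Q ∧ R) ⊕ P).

¬R = 1 − 0.175 = 0.825
R ∧ R = min(0.175, 0.175) = 0.175
S ∧ 1 = min(0.981, 1.000) = 0.981
(R ∧ R) ∧ (S ∧ 1) = min(0.175, 0.981) = 0.175
¬R ∨ ((R ∧ R) ∧ (S ∧ 1)) = max(0.825, 0.175) = 0.825
¬(¬R ∨ ((R ∧ R) ∧ (S ∧ 1))) = 1 − 0.825 = 0.175
Q ∧ R = min(0.132, 0.175) = 0.132
(Q ∧ R) ⊕ P = min(1, 0.132 + 0.486) = min(1, 0.618) = 0.618
¬((Q ∧ R) ⊕ P) = 1 − 0.618 = 0.382
¬(¬R ∨ ((R ∧ R) ∧ (S ∧ 1))) ∨ ¬((Q ∧ R) ⊕ P) = max(0.175, 0.382) = 0.382

0.382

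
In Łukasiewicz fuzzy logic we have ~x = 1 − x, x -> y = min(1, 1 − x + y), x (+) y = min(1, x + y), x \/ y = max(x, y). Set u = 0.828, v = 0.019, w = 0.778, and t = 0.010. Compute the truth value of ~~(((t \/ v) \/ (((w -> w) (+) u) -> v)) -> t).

0.991

t \/ v = max(0.010, 0.019) = 0.019
w -> w = min(1, 1 − 0.778 + 0.778) = min(1, 1.000) = 1.000
(w -> w) (+) u = min(1, 1.000 + 0.828) = min(1, 1.828) = 1.000
((w -> w) (+) u) -> v = min(1, 1 − 1.000 + 0.019) = min(1, 0.019) = 0.019
(t \/ v) \/ (((w -> w) (+) u) -> v) = max(0.019, 0.019) = 0.019
((t \/ v) \/ (((w -> w) (+) u) -> v)) -> t = min(1, 1 − 0.019 + 0.010) = min(1, 0.991) = 0.991
~(((t \/ v) \/ (((w -> w) (+) u) -> v)) -> t) = 1 − 0.991 = 0.009
~~(((t \/ v) \/ (((w -> w) (+) u) -> v)) -> t) = 1 − 0.009 = 0.991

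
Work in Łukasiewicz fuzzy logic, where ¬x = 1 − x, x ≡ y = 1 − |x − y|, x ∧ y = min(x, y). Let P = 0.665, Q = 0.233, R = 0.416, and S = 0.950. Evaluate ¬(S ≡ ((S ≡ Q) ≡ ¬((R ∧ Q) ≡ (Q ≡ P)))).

S ≡ Q = 1 − |0.950 − 0.233| = 1 − 0.717 = 0.283
R ∧ Q = min(0.416, 0.233) = 0.233
Q ≡ P = 1 − |0.233 − 0.665| = 1 − 0.432 = 0.568
(R ∧ Q) ≡ (Q ≡ P) = 1 − |0.233 − 0.568| = 1 − 0.335 = 0.665
¬((R ∧ Q) ≡ (Q ≡ P)) = 1 − 0.665 = 0.335
(S ≡ Q) ≡ ¬((R ∧ Q) ≡ (Q ≡ P)) = 1 − |0.283 − 0.335| = 1 − 0.052 = 0.948
S ≡ ((S ≡ Q) ≡ ¬((R ∧ Q) ≡ (Q ≡ P))) = 1 − |0.950 − 0.948| = 1 − 0.002 = 0.998
¬(S ≡ ((S ≡ Q) ≡ ¬((R ∧ Q) ≡ (Q ≡ P)))) = 1 − 0.998 = 0.002

0.002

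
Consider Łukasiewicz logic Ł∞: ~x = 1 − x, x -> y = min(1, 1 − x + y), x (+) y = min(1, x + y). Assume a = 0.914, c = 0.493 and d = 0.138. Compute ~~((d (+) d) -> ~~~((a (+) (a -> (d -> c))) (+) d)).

d (+) d = min(1, 0.138 + 0.138) = min(1, 0.276) = 0.276
d -> c = min(1, 1 − 0.138 + 0.493) = min(1, 1.355) = 1.000
a -> (d -> c) = min(1, 1 − 0.914 + 1.000) = min(1, 1.086) = 1.000
a (+) (a -> (d -> c)) = min(1, 0.914 + 1.000) = min(1, 1.914) = 1.000
(a (+) (a -> (d -> c))) (+) d = min(1, 1.000 + 0.138) = min(1, 1.138) = 1.000
~((a (+) (a -> (d -> c))) (+) d) = 1 − 1.000 = 0.000
~~((a (+) (a -> (d -> c))) (+) d) = 1 − 0.000 = 1.000
~~~((a (+) (a -> (d -> c))) (+) d) = 1 − 1.000 = 0.000
(d (+) d) -> ~~~((a (+) (a -> (d -> c))) (+) d) = min(1, 1 − 0.276 + 0.000) = min(1, 0.724) = 0.724
~((d (+) d) -> ~~~((a (+) (a -> (d -> c))) (+) d)) = 1 − 0.724 = 0.276
~~((d (+) d) -> ~~~((a (+) (a -> (d -> c))) (+) d)) = 1 − 0.276 = 0.724

0.724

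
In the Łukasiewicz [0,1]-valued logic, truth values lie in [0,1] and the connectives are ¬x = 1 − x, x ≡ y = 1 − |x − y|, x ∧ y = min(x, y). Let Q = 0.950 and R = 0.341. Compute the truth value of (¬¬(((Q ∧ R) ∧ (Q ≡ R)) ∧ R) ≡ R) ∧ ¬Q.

Q ∧ R = min(0.950, 0.341) = 0.341
Q ≡ R = 1 − |0.950 − 0.341| = 1 − 0.609 = 0.391
(Q ∧ R) ∧ (Q ≡ R) = min(0.341, 0.391) = 0.341
((Q ∧ R) ∧ (Q ≡ R)) ∧ R = min(0.341, 0.341) = 0.341
¬(((Q ∧ R) ∧ (Q ≡ R)) ∧ R) = 1 − 0.341 = 0.659
¬¬(((Q ∧ R) ∧ (Q ≡ R)) ∧ R) = 1 − 0.659 = 0.341
¬¬(((Q ∧ R) ∧ (Q ≡ R)) ∧ R) ≡ R = 1 − |0.341 − 0.341| = 1 − 0.000 = 1.000
¬Q = 1 − 0.950 = 0.050
(¬¬(((Q ∧ R) ∧ (Q ≡ R)) ∧ R) ≡ R) ∧ ¬Q = min(1.000, 0.050) = 0.050

0.050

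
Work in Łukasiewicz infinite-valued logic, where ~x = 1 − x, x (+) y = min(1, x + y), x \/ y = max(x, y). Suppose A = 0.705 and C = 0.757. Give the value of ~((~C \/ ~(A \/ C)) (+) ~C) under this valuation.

0.514

~C = 1 − 0.757 = 0.243
A \/ C = max(0.705, 0.757) = 0.757
~(A \/ C) = 1 − 0.757 = 0.243
~C \/ ~(A \/ C) = max(0.243, 0.243) = 0.243
(~C \/ ~(A \/ C)) (+) ~C = min(1, 0.243 + 0.243) = min(1, 0.486) = 0.486
~((~C \/ ~(A \/ C)) (+) ~C) = 1 − 0.486 = 0.514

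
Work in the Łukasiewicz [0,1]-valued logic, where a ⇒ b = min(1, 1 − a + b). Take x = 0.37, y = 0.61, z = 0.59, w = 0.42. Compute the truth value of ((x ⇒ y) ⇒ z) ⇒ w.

0.83

x ⇒ y = min(1, 1 − 0.37 + 0.61) = min(1, 1.24) = 1.00
(x ⇒ y) ⇒ z = min(1, 1 − 1.00 + 0.59) = min(1, 0.59) = 0.59
((x ⇒ y) ⇒ z) ⇒ w = min(1, 1 − 0.59 + 0.42) = min(1, 0.83) = 0.83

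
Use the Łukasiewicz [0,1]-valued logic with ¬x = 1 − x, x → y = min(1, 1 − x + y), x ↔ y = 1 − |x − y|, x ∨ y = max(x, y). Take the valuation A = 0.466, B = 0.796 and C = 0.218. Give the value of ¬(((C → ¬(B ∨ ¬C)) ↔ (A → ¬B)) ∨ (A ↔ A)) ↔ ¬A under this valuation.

¬C = 1 − 0.218 = 0.782
B ∨ ¬C = max(0.796, 0.782) = 0.796
¬(B ∨ ¬C) = 1 − 0.796 = 0.204
C → ¬(B ∨ ¬C) = min(1, 1 − 0.218 + 0.204) = min(1, 0.986) = 0.986
¬B = 1 − 0.796 = 0.204
A → ¬B = min(1, 1 − 0.466 + 0.204) = min(1, 0.738) = 0.738
(C → ¬(B ∨ ¬C)) ↔ (A → ¬B) = 1 − |0.986 − 0.738| = 1 − 0.248 = 0.752
A ↔ A = 1 − |0.466 − 0.466| = 1 − 0.000 = 1.000
((C → ¬(B ∨ ¬C)) ↔ (A → ¬B)) ∨ (A ↔ A) = max(0.752, 1.000) = 1.000
¬(((C → ¬(B ∨ ¬C)) ↔ (A → ¬B)) ∨ (A ↔ A)) = 1 − 1.000 = 0.000
¬A = 1 − 0.466 = 0.534
¬(((C → ¬(B ∨ ¬C)) ↔ (A → ¬B)) ∨ (A ↔ A)) ↔ ¬A = 1 − |0.000 − 0.534| = 1 − 0.534 = 0.466

0.466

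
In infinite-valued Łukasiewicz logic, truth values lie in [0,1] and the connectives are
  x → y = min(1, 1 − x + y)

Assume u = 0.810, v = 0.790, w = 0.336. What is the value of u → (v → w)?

v → w = min(1, 1 − 0.790 + 0.336) = min(1, 0.546) = 0.546
u → (v → w) = min(1, 1 − 0.810 + 0.546) = min(1, 0.736) = 0.736

0.736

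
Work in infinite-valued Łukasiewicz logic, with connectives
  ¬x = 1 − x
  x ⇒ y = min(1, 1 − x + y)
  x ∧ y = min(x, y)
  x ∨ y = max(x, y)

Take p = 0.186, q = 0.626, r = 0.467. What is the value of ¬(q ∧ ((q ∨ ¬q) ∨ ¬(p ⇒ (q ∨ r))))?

0.374

¬q = 1 − 0.626 = 0.374
q ∨ ¬q = max(0.626, 0.374) = 0.626
q ∨ r = max(0.626, 0.467) = 0.626
p ⇒ (q ∨ r) = min(1, 1 − 0.186 + 0.626) = min(1, 1.440) = 1.000
¬(p ⇒ (q ∨ r)) = 1 − 1.000 = 0.000
(q ∨ ¬q) ∨ ¬(p ⇒ (q ∨ r)) = max(0.626, 0.000) = 0.626
q ∧ ((q ∨ ¬q) ∨ ¬(p ⇒ (q ∨ r))) = min(0.626, 0.626) = 0.626
¬(q ∧ ((q ∨ ¬q) ∨ ¬(p ⇒ (q ∨ r)))) = 1 − 0.626 = 0.374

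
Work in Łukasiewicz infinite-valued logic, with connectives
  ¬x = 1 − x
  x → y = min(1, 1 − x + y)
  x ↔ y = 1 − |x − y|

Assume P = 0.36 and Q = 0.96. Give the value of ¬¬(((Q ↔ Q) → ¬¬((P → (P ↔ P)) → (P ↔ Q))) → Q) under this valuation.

Q ↔ Q = 1 − |0.96 − 0.96| = 1 − 0.00 = 1.00
P ↔ P = 1 − |0.36 − 0.36| = 1 − 0.00 = 1.00
P → (P ↔ P) = min(1, 1 − 0.36 + 1.00) = min(1, 1.64) = 1.00
P ↔ Q = 1 − |0.36 − 0.96| = 1 − 0.60 = 0.40
(P → (P ↔ P)) → (P ↔ Q) = min(1, 1 − 1.00 + 0.40) = min(1, 0.40) = 0.40
¬((P → (P ↔ P)) → (P ↔ Q)) = 1 − 0.40 = 0.60
¬¬((P → (P ↔ P)) → (P ↔ Q)) = 1 − 0.60 = 0.40
(Q ↔ Q) → ¬¬((P → (P ↔ P)) → (P ↔ Q)) = min(1, 1 − 1.00 + 0.40) = min(1, 0.40) = 0.40
((Q ↔ Q) → ¬¬((P → (P ↔ P)) → (P ↔ Q))) → Q = min(1, 1 − 0.40 + 0.96) = min(1, 1.56) = 1.00
¬(((Q ↔ Q) → ¬¬((P → (P ↔ P)) → (P ↔ Q))) → Q) = 1 − 1.00 = 0.00
¬¬(((Q ↔ Q) → ¬¬((P → (P ↔ P)) → (P ↔ Q))) → Q) = 1 − 0.00 = 1.00

1.00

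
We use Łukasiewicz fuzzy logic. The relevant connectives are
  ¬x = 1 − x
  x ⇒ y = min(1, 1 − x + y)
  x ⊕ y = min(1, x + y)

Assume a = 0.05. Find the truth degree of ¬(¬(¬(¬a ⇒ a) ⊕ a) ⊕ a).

¬a = 1 − 0.05 = 0.95
¬a ⇒ a = min(1, 1 − 0.95 + 0.05) = min(1, 0.10) = 0.10
¬(¬a ⇒ a) = 1 − 0.10 = 0.90
¬(¬a ⇒ a) ⊕ a = min(1, 0.90 + 0.05) = min(1, 0.95) = 0.95
¬(¬(¬a ⇒ a) ⊕ a) = 1 − 0.95 = 0.05
¬(¬(¬a ⇒ a) ⊕ a) ⊕ a = min(1, 0.05 + 0.05) = min(1, 0.10) = 0.10
¬(¬(¬(¬a ⇒ a) ⊕ a) ⊕ a) = 1 − 0.10 = 0.90

0.90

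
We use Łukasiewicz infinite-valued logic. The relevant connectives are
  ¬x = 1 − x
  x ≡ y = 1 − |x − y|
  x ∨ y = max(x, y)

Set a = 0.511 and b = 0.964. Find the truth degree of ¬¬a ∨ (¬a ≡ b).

¬a = 1 − 0.511 = 0.489
¬¬a = 1 − 0.489 = 0.511
¬a ≡ b = 1 − |0.489 − 0.964| = 1 − 0.475 = 0.525
¬¬a ∨ (¬a ≡ b) = max(0.511, 0.525) = 0.525

0.525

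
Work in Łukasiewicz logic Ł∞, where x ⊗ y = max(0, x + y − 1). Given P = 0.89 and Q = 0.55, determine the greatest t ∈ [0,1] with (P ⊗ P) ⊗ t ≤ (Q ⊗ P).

0.66

P ⊗ P = max(0, 0.89 + 0.89 − 1) = max(0, 0.78) = 0.78
So the left factor is P ⊗ P = 0.78.
Q ⊗ P = max(0, 0.55 + 0.89 − 1) = max(0, 0.44) = 0.44
So the right-hand bound is Q ⊗ P = 0.44.
The residuum of the Łukasiewicz t-norm gives the supremum: min(1, 1 − 0.78 + 0.44).
1 − 0.78 + 0.44 = 0.66, so t = min(1, 0.66) = 0.66.
Check: 0.78 ⊗ 0.66 = max(0, 0.44) = 0.44 ≤ 0.44.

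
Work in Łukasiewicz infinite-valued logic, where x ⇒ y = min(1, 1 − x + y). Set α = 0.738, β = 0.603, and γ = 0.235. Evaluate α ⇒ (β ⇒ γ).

0.894

β ⇒ γ = min(1, 1 − 0.603 + 0.235) = min(1, 0.632) = 0.632
α ⇒ (β ⇒ γ) = min(1, 1 − 0.738 + 0.632) = min(1, 0.894) = 0.894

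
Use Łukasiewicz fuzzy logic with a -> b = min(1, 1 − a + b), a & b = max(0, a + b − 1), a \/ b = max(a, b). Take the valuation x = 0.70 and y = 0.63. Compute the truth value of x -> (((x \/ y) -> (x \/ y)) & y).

x \/ y = max(0.70, 0.63) = 0.70
(x \/ y) -> (x \/ y) = min(1, 1 − 0.70 + 0.70) = min(1, 1.00) = 1.00
((x \/ y) -> (x \/ y)) & y = max(0, 1.00 + 0.63 − 1) = max(0, 0.63) = 0.63
x -> (((x \/ y) -> (x \/ y)) & y) = min(1, 1 − 0.70 + 0.63) = min(1, 0.93) = 0.93

0.93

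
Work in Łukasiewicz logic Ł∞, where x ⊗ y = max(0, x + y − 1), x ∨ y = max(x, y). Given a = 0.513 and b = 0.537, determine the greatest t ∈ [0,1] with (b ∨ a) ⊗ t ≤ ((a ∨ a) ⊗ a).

0.489

b ∨ a = max(0.537, 0.513) = 0.537
So the left factor is b ∨ a = 0.537.
a ∨ a = max(0.513, 0.513) = 0.513
(a ∨ a) ⊗ a = max(0, 0.513 + 0.513 − 1) = max(0, 0.026) = 0.026
So the right-hand bound is (a ∨ a) ⊗ a = 0.026.
The residuum of the Łukasiewicz t-norm gives the supremum: min(1, 1 − 0.537 + 0.026).
1 − 0.537 + 0.026 = 0.489, so t = min(1, 0.489) = 0.489.
Check: 0.537 ⊗ 0.489 = max(0, 0.026) = 0.026 ≤ 0.026.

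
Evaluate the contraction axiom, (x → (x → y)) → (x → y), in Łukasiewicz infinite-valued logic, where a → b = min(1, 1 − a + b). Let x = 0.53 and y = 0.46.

0.93

x → y = min(1, 1 − 0.53 + 0.46) = min(1, 0.93) = 0.93
x → (x → y) = min(1, 1 − 0.53 + 0.93) = min(1, 1.40) = 1.00
(x → (x → y)) → (x → y) = min(1, 1 − 1.00 + 0.93) = min(1, 0.93) = 0.93
(The value 0.93 < 1 shows this instance is not satisfied; fails in Ł∞ (the t-norm is not idempotent).)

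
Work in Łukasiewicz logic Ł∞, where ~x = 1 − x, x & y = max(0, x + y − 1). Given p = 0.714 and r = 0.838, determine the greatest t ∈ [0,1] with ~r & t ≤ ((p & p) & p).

~r = 1 − 0.838 = 0.162
So the left factor is ~r = 0.162.
p & p = max(0, 0.714 + 0.714 − 1) = max(0, 0.428) = 0.428
(p & p) & p = max(0, 0.428 + 0.714 − 1) = max(0, 0.142) = 0.142
So the right-hand bound is (p & p) & p = 0.142.
The residuum of the Łukasiewicz t-norm gives the supremum: min(1, 1 − 0.162 + 0.142).
1 − 0.162 + 0.142 = 0.980, so t = min(1, 0.980) = 0.980.
Check: 0.162 & 0.980 = max(0, 0.142) = 0.142 ≤ 0.142.

0.980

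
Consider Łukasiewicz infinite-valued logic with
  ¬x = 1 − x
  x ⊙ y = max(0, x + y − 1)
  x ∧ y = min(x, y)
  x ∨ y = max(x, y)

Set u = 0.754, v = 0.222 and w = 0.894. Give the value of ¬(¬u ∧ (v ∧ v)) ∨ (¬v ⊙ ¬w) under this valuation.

¬u = 1 − 0.754 = 0.246
v ∧ v = min(0.222, 0.222) = 0.222
¬u ∧ (v ∧ v) = min(0.246, 0.222) = 0.222
¬(¬u ∧ (v ∧ v)) = 1 − 0.222 = 0.778
¬v = 1 − 0.222 = 0.778
¬w = 1 − 0.894 = 0.106
¬v ⊙ ¬w = max(0, 0.778 + 0.106 − 1) = max(0, -0.116) = 0.000
¬(¬u ∧ (v ∧ v)) ∨ (¬v ⊙ ¬w) = max(0.778, 0.000) = 0.778

0.778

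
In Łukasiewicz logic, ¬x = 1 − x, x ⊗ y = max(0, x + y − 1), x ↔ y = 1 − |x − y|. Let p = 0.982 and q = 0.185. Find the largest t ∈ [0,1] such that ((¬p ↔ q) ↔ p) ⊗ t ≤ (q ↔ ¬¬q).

¬p = 1 − 0.982 = 0.018
¬p ↔ q = 1 − |0.018 − 0.185| = 1 − 0.167 = 0.833
(¬p ↔ q) ↔ p = 1 − |0.833 − 0.982| = 1 − 0.149 = 0.851
So the left factor is (¬p ↔ q) ↔ p = 0.851.
¬q = 1 − 0.185 = 0.815
¬¬q = 1 − 0.815 = 0.185
q ↔ ¬¬q = 1 − |0.185 − 0.185| = 1 − 0.000 = 1.000
So the right-hand bound is q ↔ ¬¬q = 1.000.
The residuum of the Łukasiewicz t-norm gives the supremum: min(1, 1 − 0.851 + 1.000).
1 − 0.851 + 1.000 = 1.149, so t = min(1, 1.149) = 1.000.
Check: 0.851 ⊗ 1.000 = max(0, 0.851) = 0.851 ≤ 1.000.

1.000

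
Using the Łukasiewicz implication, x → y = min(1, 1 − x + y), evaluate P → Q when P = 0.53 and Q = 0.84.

P → Q = min(1, 1 − 0.53 + 0.84) = min(1, 1.31) = 1.00
For comparison, the Gödel implication (1 if x ≤ y else y) would give 1.00.

1.00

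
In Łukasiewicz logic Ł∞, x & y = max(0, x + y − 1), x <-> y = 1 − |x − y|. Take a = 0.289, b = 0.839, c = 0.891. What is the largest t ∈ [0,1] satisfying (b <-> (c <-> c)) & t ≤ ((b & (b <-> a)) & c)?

c <-> c = 1 − |0.891 − 0.891| = 1 − 0.000 = 1.000
b <-> (c <-> c) = 1 − |0.839 − 1.000| = 1 − 0.161 = 0.839
So the left factor is b <-> (c <-> c) = 0.839.
b <-> a = 1 − |0.839 − 0.289| = 1 − 0.550 = 0.450
b & (b <-> a) = max(0, 0.839 + 0.450 − 1) = max(0, 0.289) = 0.289
(b & (b <-> a)) & c = max(0, 0.289 + 0.891 − 1) = max(0, 0.180) = 0.180
So the right-hand bound is (b & (b <-> a)) & c = 0.180.
The residuum of the Łukasiewicz t-norm gives the supremum: min(1, 1 − 0.839 + 0.180).
1 − 0.839 + 0.180 = 0.341, so t = min(1, 0.341) = 0.341.
Check: 0.839 & 0.341 = max(0, 0.180) = 0.180 ≤ 0.180.

0.341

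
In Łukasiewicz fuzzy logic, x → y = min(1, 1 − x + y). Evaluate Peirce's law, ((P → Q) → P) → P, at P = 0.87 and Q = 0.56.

P → Q = min(1, 1 − 0.87 + 0.56) = min(1, 0.69) = 0.69
(P → Q) → P = min(1, 1 − 0.69 + 0.87) = min(1, 1.18) = 1.00
((P → Q) → P) → P = min(1, 1 − 1.00 + 0.87) = min(1, 0.87) = 0.87
(The value 0.87 < 1 shows this instance is not satisfied; not a Ł∞-tautology in general.)

0.87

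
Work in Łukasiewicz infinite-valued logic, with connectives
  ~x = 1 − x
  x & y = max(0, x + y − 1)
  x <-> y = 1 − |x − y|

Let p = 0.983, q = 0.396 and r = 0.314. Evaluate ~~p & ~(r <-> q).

~p = 1 − 0.983 = 0.017
~~p = 1 − 0.017 = 0.983
r <-> q = 1 − |0.314 − 0.396| = 1 − 0.082 = 0.918
~(r <-> q) = 1 − 0.918 = 0.082
~~p & ~(r <-> q) = max(0, 0.983 + 0.082 − 1) = max(0, 0.065) = 0.065

0.065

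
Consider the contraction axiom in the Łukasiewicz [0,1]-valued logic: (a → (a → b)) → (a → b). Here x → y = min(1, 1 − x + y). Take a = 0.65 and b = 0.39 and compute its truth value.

0.74

a → b = min(1, 1 − 0.65 + 0.39) = min(1, 0.74) = 0.74
a → (a → b) = min(1, 1 − 0.65 + 0.74) = min(1, 1.09) = 1.00
(a → (a → b)) → (a → b) = min(1, 1 − 1.00 + 0.74) = min(1, 0.74) = 0.74
(The value 0.74 < 1 shows this instance is not satisfied; fails in Ł∞ (the t-norm is not idempotent).)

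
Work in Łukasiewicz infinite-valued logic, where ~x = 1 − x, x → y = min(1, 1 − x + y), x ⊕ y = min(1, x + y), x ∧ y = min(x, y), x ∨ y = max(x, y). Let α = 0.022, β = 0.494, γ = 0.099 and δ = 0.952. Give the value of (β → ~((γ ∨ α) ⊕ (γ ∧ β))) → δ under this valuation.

0.952

γ ∨ α = max(0.099, 0.022) = 0.099
γ ∧ β = min(0.099, 0.494) = 0.099
(γ ∨ α) ⊕ (γ ∧ β) = min(1, 0.099 + 0.099) = min(1, 0.198) = 0.198
~((γ ∨ α) ⊕ (γ ∧ β)) = 1 − 0.198 = 0.802
β → ~((γ ∨ α) ⊕ (γ ∧ β)) = min(1, 1 − 0.494 + 0.802) = min(1, 1.308) = 1.000
(β → ~((γ ∨ α) ⊕ (γ ∧ β))) → δ = min(1, 1 − 1.000 + 0.952) = min(1, 0.952) = 0.952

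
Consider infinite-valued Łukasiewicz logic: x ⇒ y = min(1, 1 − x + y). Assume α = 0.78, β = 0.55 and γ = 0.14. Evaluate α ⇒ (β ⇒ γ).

β ⇒ γ = min(1, 1 − 0.55 + 0.14) = min(1, 0.59) = 0.59
α ⇒ (β ⇒ γ) = min(1, 1 − 0.78 + 0.59) = min(1, 0.81) = 0.81

0.81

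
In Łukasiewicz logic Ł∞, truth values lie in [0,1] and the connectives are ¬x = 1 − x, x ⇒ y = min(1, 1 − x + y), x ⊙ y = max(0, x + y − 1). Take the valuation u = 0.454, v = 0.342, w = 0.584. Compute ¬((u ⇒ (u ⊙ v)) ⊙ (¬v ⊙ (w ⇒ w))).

u ⊙ v = max(0, 0.454 + 0.342 − 1) = max(0, -0.204) = 0.000
u ⇒ (u ⊙ v) = min(1, 1 − 0.454 + 0.000) = min(1, 0.546) = 0.546
¬v = 1 − 0.342 = 0.658
w ⇒ w = min(1, 1 − 0.584 + 0.584) = min(1, 1.000) = 1.000
¬v ⊙ (w ⇒ w) = max(0, 0.658 + 1.000 − 1) = max(0, 0.658) = 0.658
(u ⇒ (u ⊙ v)) ⊙ (¬v ⊙ (w ⇒ w)) = max(0, 0.546 + 0.658 − 1) = max(0, 0.204) = 0.204
¬((u ⇒ (u ⊙ v)) ⊙ (¬v ⊙ (w ⇒ w))) = 1 − 0.204 = 0.796

0.796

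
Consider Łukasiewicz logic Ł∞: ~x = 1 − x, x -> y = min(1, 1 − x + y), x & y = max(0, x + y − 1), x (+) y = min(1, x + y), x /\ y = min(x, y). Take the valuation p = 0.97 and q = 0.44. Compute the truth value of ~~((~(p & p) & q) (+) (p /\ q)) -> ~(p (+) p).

p & p = max(0, 0.97 + 0.97 − 1) = max(0, 0.94) = 0.94
~(p & p) = 1 − 0.94 = 0.06
~(p & p) & q = max(0, 0.06 + 0.44 − 1) = max(0, -0.50) = 0.00
p /\ q = min(0.97, 0.44) = 0.44
(~(p & p) & q) (+) (p /\ q) = min(1, 0.00 + 0.44) = min(1, 0.44) = 0.44
~((~(p & p) & q) (+) (p /\ q)) = 1 − 0.44 = 0.56
~~((~(p & p) & q) (+) (p /\ q)) = 1 − 0.56 = 0.44
p (+) p = min(1, 0.97 + 0.97) = min(1, 1.94) = 1.00
~(p (+) p) = 1 − 1.00 = 0.00
~~((~(p & p) & q) (+) (p /\ q)) -> ~(p (+) p) = min(1, 1 − 0.44 + 0.00) = min(1, 0.56) = 0.56

0.56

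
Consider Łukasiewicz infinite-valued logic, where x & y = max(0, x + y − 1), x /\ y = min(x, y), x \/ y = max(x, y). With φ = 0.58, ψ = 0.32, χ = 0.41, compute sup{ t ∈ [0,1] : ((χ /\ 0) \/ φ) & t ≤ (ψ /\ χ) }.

χ /\ 0 = min(0.41, 0.00) = 0.00
(χ /\ 0) \/ φ = max(0.00, 0.58) = 0.58
So the left factor is (χ /\ 0) \/ φ = 0.58.
ψ /\ χ = min(0.32, 0.41) = 0.32
So the right-hand bound is ψ /\ χ = 0.32.
The residuum of the Łukasiewicz t-norm gives the supremum: min(1, 1 − 0.58 + 0.32).
1 − 0.58 + 0.32 = 0.74, so t = min(1, 0.74) = 0.74.
Check: 0.58 & 0.74 = max(0, 0.32) = 0.32 ≤ 0.32.

0.74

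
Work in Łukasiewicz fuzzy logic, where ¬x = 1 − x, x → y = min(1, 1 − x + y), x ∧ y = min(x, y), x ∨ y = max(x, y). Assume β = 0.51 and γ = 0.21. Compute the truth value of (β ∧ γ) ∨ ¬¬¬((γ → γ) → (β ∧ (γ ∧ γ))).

β ∧ γ = min(0.51, 0.21) = 0.21
γ → γ = min(1, 1 − 0.21 + 0.21) = min(1, 1.00) = 1.00
γ ∧ γ = min(0.21, 0.21) = 0.21
β ∧ (γ ∧ γ) = min(0.51, 0.21) = 0.21
(γ → γ) → (β ∧ (γ ∧ γ)) = min(1, 1 − 1.00 + 0.21) = min(1, 0.21) = 0.21
¬((γ → γ) → (β ∧ (γ ∧ γ))) = 1 − 0.21 = 0.79
¬¬((γ → γ) → (β ∧ (γ ∧ γ))) = 1 − 0.79 = 0.21
¬¬¬((γ → γ) → (β ∧ (γ ∧ γ))) = 1 − 0.21 = 0.79
(β ∧ γ) ∨ ¬¬¬((γ → γ) → (β ∧ (γ ∧ γ))) = max(0.21, 0.79) = 0.79

0.79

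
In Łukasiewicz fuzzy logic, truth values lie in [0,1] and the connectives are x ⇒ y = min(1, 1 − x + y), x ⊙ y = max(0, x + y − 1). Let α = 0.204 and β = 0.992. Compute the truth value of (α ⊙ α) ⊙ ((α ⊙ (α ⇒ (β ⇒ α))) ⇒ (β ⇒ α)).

α ⊙ α = max(0, 0.204 + 0.204 − 1) = max(0, -0.592) = 0.000
β ⇒ α = min(1, 1 − 0.992 + 0.204) = min(1, 0.212) = 0.212
α ⇒ (β ⇒ α) = min(1, 1 − 0.204 + 0.212) = min(1, 1.008) = 1.000
α ⊙ (α ⇒ (β ⇒ α)) = max(0, 0.204 + 1.000 − 1) = max(0, 0.204) = 0.204
(α ⊙ (α ⇒ (β ⇒ α))) ⇒ (β ⇒ α) = min(1, 1 − 0.204 + 0.212) = min(1, 1.008) = 1.000
(α ⊙ α) ⊙ ((α ⊙ (α ⇒ (β ⇒ α))) ⇒ (β ⇒ α)) = max(0, 0.000 + 1.000 − 1) = max(0, 0.000) = 0.000

0.000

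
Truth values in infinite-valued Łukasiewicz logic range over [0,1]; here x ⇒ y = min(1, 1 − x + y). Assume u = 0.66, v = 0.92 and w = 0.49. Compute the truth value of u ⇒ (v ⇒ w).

v ⇒ w = min(1, 1 − 0.92 + 0.49) = min(1, 0.57) = 0.57
u ⇒ (v ⇒ w) = min(1, 1 − 0.66 + 0.57) = min(1, 0.91) = 0.91

0.91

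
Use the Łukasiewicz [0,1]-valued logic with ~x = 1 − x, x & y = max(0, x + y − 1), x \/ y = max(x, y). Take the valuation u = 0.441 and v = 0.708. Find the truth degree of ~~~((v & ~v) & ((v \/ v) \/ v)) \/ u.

1.000

~v = 1 − 0.708 = 0.292
v & ~v = max(0, 0.708 + 0.292 − 1) = max(0, 0.000) = 0.000
v \/ v = max(0.708, 0.708) = 0.708
(v \/ v) \/ v = max(0.708, 0.708) = 0.708
(v & ~v) & ((v \/ v) \/ v) = max(0, 0.000 + 0.708 − 1) = max(0, -0.292) = 0.000
~((v & ~v) & ((v \/ v) \/ v)) = 1 − 0.000 = 1.000
~~((v & ~v) & ((v \/ v) \/ v)) = 1 − 1.000 = 0.000
~~~((v & ~v) & ((v \/ v) \/ v)) = 1 − 0.000 = 1.000
~~~((v & ~v) & ((v \/ v) \/ v)) \/ u = max(1.000, 0.441) = 1.000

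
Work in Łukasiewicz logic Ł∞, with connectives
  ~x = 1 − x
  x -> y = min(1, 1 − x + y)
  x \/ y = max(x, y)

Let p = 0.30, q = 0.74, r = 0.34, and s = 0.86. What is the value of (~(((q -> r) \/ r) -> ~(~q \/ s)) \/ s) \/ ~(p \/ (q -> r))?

q -> r = min(1, 1 − 0.74 + 0.34) = min(1, 0.60) = 0.60
(q -> r) \/ r = max(0.60, 0.34) = 0.60
~q = 1 − 0.74 = 0.26
~q \/ s = max(0.26, 0.86) = 0.86
~(~q \/ s) = 1 − 0.86 = 0.14
((q -> r) \/ r) -> ~(~q \/ s) = min(1, 1 − 0.60 + 0.14) = min(1, 0.54) = 0.54
~(((q -> r) \/ r) -> ~(~q \/ s)) = 1 − 0.54 = 0.46
~(((q -> r) \/ r) -> ~(~q \/ s)) \/ s = max(0.46, 0.86) = 0.86
p \/ (q -> r) = max(0.30, 0.60) = 0.60
~(p \/ (q -> r)) = 1 − 0.60 = 0.40
(~(((q -> r) \/ r) -> ~(~q \/ s)) \/ s) \/ ~(p \/ (q -> r)) = max(0.86, 0.40) = 0.86

0.86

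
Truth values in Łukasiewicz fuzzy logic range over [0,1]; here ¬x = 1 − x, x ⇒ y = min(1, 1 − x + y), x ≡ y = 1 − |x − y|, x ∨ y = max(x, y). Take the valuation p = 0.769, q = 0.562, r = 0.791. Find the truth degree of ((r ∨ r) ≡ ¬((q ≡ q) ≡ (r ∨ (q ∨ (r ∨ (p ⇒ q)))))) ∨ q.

r ∨ r = max(0.791, 0.791) = 0.791
q ≡ q = 1 − |0.562 − 0.562| = 1 − 0.000 = 1.000
p ⇒ q = min(1, 1 − 0.769 + 0.562) = min(1, 0.793) = 0.793
r ∨ (p ⇒ q) = max(0.791, 0.793) = 0.793
q ∨ (r ∨ (p ⇒ q)) = max(0.562, 0.793) = 0.793
r ∨ (q ∨ (r ∨ (p ⇒ q))) = max(0.791, 0.793) = 0.793
(q ≡ q) ≡ (r ∨ (q ∨ (r ∨ (p ⇒ q)))) = 1 − |1.000 − 0.793| = 1 − 0.207 = 0.793
¬((q ≡ q) ≡ (r ∨ (q ∨ (r ∨ (p ⇒ q))))) = 1 − 0.793 = 0.207
(r ∨ r) ≡ ¬((q ≡ q) ≡ (r ∨ (q ∨ (r ∨ (p ⇒ q))))) = 1 − |0.791 − 0.207| = 1 − 0.584 = 0.416
((r ∨ r) ≡ ¬((q ≡ q) ≡ (r ∨ (q ∨ (r ∨ (p ⇒ q)))))) ∨ q = max(0.416, 0.562) = 0.562

0.562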